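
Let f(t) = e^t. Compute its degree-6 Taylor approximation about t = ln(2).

(t - ln(2))^6/360 + (t - ln(2))^5/60 + (t - ln(2))^4/12 + (t - ln(2))^3/3 + (t - ln(2))^2 + 2*(t - ln(2)) + 2

[(t - ln(2))^0] = 2;  [(t - ln(2))^1] = 2;  [(t - ln(2))^2] = 1;  [(t - ln(2))^3] = 1/3;  [(t - ln(2))^4] = 1/12;  [(t - ln(2))^5] = 1/60;  [(t - ln(2))^6] = 1/360.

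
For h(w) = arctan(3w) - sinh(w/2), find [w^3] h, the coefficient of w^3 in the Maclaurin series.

Add the two expansions coefficient-wise.
h(0) = 0
h′(0) = 5/2
h′′(0) = 0
h′′′(0) = -433/8
Then c_k = h^(k)(0)/k! gives each Taylor coefficient.

-433/48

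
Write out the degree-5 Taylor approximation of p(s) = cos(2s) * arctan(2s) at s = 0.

Multiply the two series term by term and collect like powers.
p(0) = 0
p′(0) = 2
p′′(0) = 0
p′′′(0) = -40
p^(4)(0) = 0
p^(5)(0) = 1568

196*s^5/15 - 20*s^3/3 + 2*s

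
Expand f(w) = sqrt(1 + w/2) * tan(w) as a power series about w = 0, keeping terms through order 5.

Take the Cauchy product of the two expansions.
[w^0] = 0;  [w^1] = 1;  [w^2] = 1/4;  [w^3] = 29/96;  [w^4] = 35/384;  [w^5] = 3701/30720.

3701*w^5/30720 + 35*w^4/384 + 29*w^3/96 + w^2/4 + w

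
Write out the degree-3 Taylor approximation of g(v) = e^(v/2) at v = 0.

v^3/48 + v^2/8 + v/2 + 1

Use the known series and substitute for the argument.
g(0) = 1
g′(0) = 1/2
g′′(0) = 1/4
g′′′(0) = 1/8
The Taylor polynomial is Σ g^(k)(0)/k! · v^k.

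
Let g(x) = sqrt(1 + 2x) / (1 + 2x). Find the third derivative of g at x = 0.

Take the Cauchy product of the two expansions.
From the series, [x^3] g = -5/2; multiply by 3! = 6 to get -15.

-15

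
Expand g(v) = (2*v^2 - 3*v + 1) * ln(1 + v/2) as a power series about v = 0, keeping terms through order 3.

17*v^3/12 - 13*v^2/8 + v/2

Shift and add copies of the series according to the polynomial's terms.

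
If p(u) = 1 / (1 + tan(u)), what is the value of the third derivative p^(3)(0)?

-8

Use the geometric series for the reciprocal, then substitute.
The coefficient of u^3 in the expansion is -4/3, so p′′′(0) = 3! * (-4/3) = -8.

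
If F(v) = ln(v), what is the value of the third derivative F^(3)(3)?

2/27

Compute the successive derivatives at the expansion point and divide by k!.
The coefficient of (v - 3)^3 in the expansion is 1/81, so F′′′(3) = 3! * (1/81) = 2/27.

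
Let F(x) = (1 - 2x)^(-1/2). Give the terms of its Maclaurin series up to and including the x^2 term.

3*x^2/2 + x + 1

Apply the Taylor formula c_k = f^(k)(a)/k!.
[x^0] = 1;  [x^1] = 1;  [x^2] = 3/2.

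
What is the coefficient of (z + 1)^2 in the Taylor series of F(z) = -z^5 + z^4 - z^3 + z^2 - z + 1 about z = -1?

20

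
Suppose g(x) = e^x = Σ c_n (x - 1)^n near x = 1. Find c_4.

e/24

Differentiate repeatedly and evaluate at the center.
[(x - 1)^0] = e;  [(x - 1)^1] = e;  [(x - 1)^2] = e/2;  [(x - 1)^3] = e/6;  [(x - 1)^4] = e/24.
So c_4 = g^(4)(1)/4! = e/24.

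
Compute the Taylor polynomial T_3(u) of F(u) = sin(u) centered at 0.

Differentiate repeatedly and evaluate at the center.
[u^0] = 0;  [u^1] = 1;  [u^2] = 0;  [u^3] = -1/6.

-u^3/6 + u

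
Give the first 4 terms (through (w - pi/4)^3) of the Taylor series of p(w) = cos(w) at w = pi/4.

sqrt(2)*(w - pi/4)^3/12 - sqrt(2)*(w - pi/4)^2/4 - sqrt(2)*(w - pi/4)/2 + sqrt(2)/2

[(w - pi/4)^0] = sqrt(2)/2;  [(w - pi/4)^1] = -sqrt(2)/2;  [(w - pi/4)^2] = -sqrt(2)/4;  [(w - pi/4)^3] = sqrt(2)/12.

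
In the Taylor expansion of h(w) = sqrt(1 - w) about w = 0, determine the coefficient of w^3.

-1/16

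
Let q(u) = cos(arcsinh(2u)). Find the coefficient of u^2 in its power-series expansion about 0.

-2

Compose series: expand the inner function first, then feed it into the outer expansion.
[u^0] = 1;  [u^1] = 0;  [u^2] = -2.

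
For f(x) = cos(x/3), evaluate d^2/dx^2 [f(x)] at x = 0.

The coefficient of x^2 in the expansion is -1/18, so f′′(0) = 2! * (-1/18) = -1/9.

-1/9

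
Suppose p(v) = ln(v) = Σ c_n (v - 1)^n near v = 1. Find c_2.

-1/2

Compute the successive derivatives at the expansion point and divide by k!.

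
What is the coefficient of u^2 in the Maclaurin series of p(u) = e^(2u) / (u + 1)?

Multiply the numerator's expansion by the denominator's geometric series.
[u^0] = 1;  [u^1] = 1;  [u^2] = 1.
So c_2 = p′′(0)/2! = 1.

1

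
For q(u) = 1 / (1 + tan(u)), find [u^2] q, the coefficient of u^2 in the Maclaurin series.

1

Write 1/(1+u) = 1 - u + u^2 - u^3 + ... and substitute the series for u.
q(0) = 1
q′(0) = -1
q′′(0) = 2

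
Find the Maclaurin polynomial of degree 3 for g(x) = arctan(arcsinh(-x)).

x^3/2 - x

Compose series: expand the inner function first, then feed it into the outer expansion.
g(0) = 0
g′(0) = -1
g′′(0) = 0
g′′′(0) = 3
The Taylor polynomial is Σ g^(k)(0)/k! · x^k.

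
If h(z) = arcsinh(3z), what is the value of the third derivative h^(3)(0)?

-27

Differentiate repeatedly and evaluate at the center.
The coefficient of z^3 in the expansion is -9/2, so h′′′(0) = 3! * (-9/2) = -27.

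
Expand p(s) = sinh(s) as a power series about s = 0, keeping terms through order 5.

s^5/120 + s^3/6 + s

Compute the successive derivatives at the expansion point and divide by k!.
p(0) = 0
p′(0) = 1
p′′(0) = 0
p′′′(0) = 1
p^(4)(0) = 0
p^(5)(0) = 1
Dividing each by k! gives the coefficients c_0, ..., c_5.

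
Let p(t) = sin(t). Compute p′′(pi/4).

The coefficient of (t - pi/4)^2 in the expansion is -sqrt(2)/4, so p′′(pi/4) = 2! * (-sqrt(2)/4) = -sqrt(2)/2.

-sqrt(2)/2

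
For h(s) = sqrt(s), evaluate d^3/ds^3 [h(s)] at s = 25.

Apply the Taylor formula c_k = f^(k)(a)/k!.
The coefficient of (s - 25)^3 in the expansion is 1/50000, so h′′′(25) = 3! * (1/50000) = 3/25000.

3/25000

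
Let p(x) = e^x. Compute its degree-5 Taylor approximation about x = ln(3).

(x - ln(3))^5/40 + (x - ln(3))^4/8 + (x - ln(3))^3/2 + 3*(x - ln(3))^2/2 + 3*(x - ln(3)) + 3

p(ln(3)) = 3
p′(ln(3)) = 3
p′′(ln(3)) = 3
p′′′(ln(3)) = 3
p^(4)(ln(3)) = 3
p^(5)(ln(3)) = 3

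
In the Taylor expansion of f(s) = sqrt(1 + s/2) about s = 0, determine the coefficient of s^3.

f(0) = 1
f′(0) = 1/4
f′′(0) = -1/16
f′′′(0) = 3/64

1/128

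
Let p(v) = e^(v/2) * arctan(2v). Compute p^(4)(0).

-31

Multiply the two series term by term and collect like powers.
The coefficient of v^4 in the expansion is -31/24, so p^(4)(0) = 4! * (-31/24) = -31.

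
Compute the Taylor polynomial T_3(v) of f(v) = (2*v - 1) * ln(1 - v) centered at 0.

Distribute the polynomial across the series and collect like powers.
f(0) = 0
f′(0) = 1
f′′(0) = -3
f′′′(0) = -4
Then c_k = f^(k)(0)/k! gives each Taylor coefficient.

-2*v^3/3 - 3*v^2/2 + v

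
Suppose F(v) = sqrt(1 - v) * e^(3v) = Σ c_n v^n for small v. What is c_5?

Write out both Maclaurin series and multiply, keeping only the needed powers.
F(0) = 1
F′(0) = 5/2
F′′(0) = 23/4
F′′′(0) = 87/8
F^(4)(0) = 129/16
F^(5)(0) = -2499/32
So c_5 = F^(5)(0)/5! = -833/1280.

-833/1280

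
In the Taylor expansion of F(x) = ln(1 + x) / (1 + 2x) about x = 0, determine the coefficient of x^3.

16/3

Write out both Maclaurin series and multiply, keeping only the needed powers.
F(0) = 0
F′(0) = 1
F′′(0) = -5
F′′′(0) = 32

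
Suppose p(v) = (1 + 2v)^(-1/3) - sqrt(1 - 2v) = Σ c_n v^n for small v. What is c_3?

-143/162

Combine the two series term by term.
[v^0] = 0;  [v^1] = 1/3;  [v^2] = 25/18;  [v^3] = -143/162.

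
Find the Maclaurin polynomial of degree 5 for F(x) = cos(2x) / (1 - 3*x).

Use 1/(1 - r) = Σ r^k on the denominator, then take the Cauchy product.

191*x^5 + 191*x^4/3 + 21*x^3 + 7*x^2 + 3*x + 1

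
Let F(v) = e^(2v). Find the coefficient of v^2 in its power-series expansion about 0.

[v^0] = 1;  [v^1] = 2;  [v^2] = 2.

2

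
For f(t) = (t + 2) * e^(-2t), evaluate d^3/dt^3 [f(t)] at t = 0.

-4

Distribute the polynomial across the series and collect like powers.
From the series, [t^3] f = -2/3; multiply by 3! = 6 to get -4.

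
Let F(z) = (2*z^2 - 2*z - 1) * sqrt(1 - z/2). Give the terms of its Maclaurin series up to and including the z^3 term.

Distribute the polynomial across the series and collect like powers.

-55*z^3/128 + 81*z^2/32 - 7*z/4 - 1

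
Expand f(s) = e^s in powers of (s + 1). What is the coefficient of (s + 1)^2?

Compute the successive derivatives at the expansion point and divide by k!.
[(s + 1)^0] = e^(-1);  [(s + 1)^1] = e^(-1);  [(s + 1)^2] = e^(-1)/2.
So c_2 = f′′(-1)/2! = e^(-1)/2.

e^(-1)/2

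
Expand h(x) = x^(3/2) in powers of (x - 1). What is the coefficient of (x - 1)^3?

h(1) = 1
h′(1) = 3/2
h′′(1) = 3/4
h′′′(1) = -3/8
Dividing each by k! gives the coefficients c_0, ..., c_3.

-1/16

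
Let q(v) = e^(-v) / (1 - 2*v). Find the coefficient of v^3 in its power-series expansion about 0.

29/6

Expand 1/(denominator) as a geometric series and multiply by the numerator's series.
q(0) = 1
q′(0) = 1
q′′(0) = 5
q′′′(0) = 29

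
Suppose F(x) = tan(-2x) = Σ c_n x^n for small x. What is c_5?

-64/15

[x^0] = 0;  [x^1] = -2;  [x^2] = 0;  [x^3] = -8/3;  [x^4] = 0;  [x^5] = -64/15.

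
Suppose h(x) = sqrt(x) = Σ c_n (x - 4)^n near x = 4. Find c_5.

7/131072

[(x - 4)^0] = 2;  [(x - 4)^1] = 1/4;  [(x - 4)^2] = -1/64;  [(x - 4)^3] = 1/512;  [(x - 4)^4] = -5/16384;  [(x - 4)^5] = 7/131072.
So c_5 = h^(5)(4)/5! = 7/131072.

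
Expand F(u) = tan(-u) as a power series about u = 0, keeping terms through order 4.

-u^3/3 - u

[u^0] = 0;  [u^1] = -1;  [u^2] = 0;  [u^3] = -1/3;  [u^4] = 0.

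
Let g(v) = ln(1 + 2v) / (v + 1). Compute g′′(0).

Multiply the numerator's expansion by the denominator's geometric series.
From the series, [v^2] g = -4; multiply by 2! = 2 to get -8.

-8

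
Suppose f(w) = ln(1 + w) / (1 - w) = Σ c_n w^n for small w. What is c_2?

1/2

Expand each factor separately, then convolve coefficients.
f(0) = 0
f′(0) = 1
f′′(0) = 1
So c_2 = f′′(0)/2! = 1/2.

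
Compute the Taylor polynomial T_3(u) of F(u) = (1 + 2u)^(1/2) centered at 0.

Compute the successive derivatives at the expansion point and divide by k!.
[u^0] = 1;  [u^1] = 1;  [u^2] = -1/2;  [u^3] = 1/2.

u^3/2 - u^2/2 + u + 1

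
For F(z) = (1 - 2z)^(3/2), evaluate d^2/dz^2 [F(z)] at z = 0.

3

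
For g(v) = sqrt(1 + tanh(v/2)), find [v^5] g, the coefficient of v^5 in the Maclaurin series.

Compose series: expand the inner function first, then feed it into the outer expansion.
g(0) = 1
g′(0) = 1/4
g′′(0) = -1/16
g′′′(0) = -5/64
g^(4)(0) = 17/256
g^(5)(0) = 121/1024
Dividing each by k! gives the coefficients c_0, ..., c_5.

121/122880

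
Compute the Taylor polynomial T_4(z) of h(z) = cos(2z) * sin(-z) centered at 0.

Multiply the two series term by term and collect like powers.
[z^0] = 0;  [z^1] = -1;  [z^2] = 0;  [z^3] = 13/6;  [z^4] = 0.

13*z^3/6 - z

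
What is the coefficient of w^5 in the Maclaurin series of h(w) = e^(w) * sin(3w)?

-1/10

Take the Cauchy product of the two expansions.
h(0) = 0
h′(0) = 3
h′′(0) = 6
h′′′(0) = -18
h^(4)(0) = -96
h^(5)(0) = -12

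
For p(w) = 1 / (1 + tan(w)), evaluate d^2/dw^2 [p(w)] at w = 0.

2

Expand as Σ (-1)^k u^k with u equal to the inner function's series.
The coefficient of w^2 in the expansion is 1, so p′′(0) = 2! * (1) = 2.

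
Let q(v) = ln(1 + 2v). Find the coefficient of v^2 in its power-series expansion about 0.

-2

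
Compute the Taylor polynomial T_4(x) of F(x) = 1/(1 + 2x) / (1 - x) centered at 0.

11*x^4 - 5*x^3 + 3*x^2 - x + 1

Expand each factor separately, then convolve coefficients.
F(0) = 1
F′(0) = -1
F′′(0) = 6
F′′′(0) = -30
F^(4)(0) = 264
Dividing each by k! gives the coefficients c_0, ..., c_4.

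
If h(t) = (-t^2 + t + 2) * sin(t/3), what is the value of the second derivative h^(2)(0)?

2/3

Multiply each power in the prefactor through the base expansion.
From the series, [t^2] h = 1/3; multiply by 2! = 2 to get 2/3.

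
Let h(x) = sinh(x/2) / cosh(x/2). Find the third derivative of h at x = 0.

Divide the numerator series by the denominator series (power-series long division).
The coefficient of x^3 in the expansion is -1/24, so h′′′(0) = 3! * (-1/24) = -1/4.

-1/4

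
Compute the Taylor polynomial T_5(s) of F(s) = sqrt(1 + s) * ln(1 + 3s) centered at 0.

23649*s^5/640 - 15*s^4 + 51*s^3/8 - 3*s^2 + 3*s

Take the Cauchy product of the two expansions.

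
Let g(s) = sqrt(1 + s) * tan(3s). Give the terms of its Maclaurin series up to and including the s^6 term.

Take the Cauchy product of the two expansions.
g(0) = 0
g′(0) = 3
g′′(0) = 3
g′′′(0) = 207/4
g^(4)(0) = 225/2
g^(5)(0) = 59823/16
g^(6)(0) = 194049/16

21561*s^6/1280 + 19941*s^5/640 + 75*s^4/16 + 69*s^3/8 + 3*s^2/2 + 3*s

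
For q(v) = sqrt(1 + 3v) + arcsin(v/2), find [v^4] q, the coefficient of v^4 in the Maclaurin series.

Add the two expansions coefficient-wise.
[v^0] = 1;  [v^1] = 2;  [v^2] = -9/8;  [v^3] = 41/24;  [v^4] = -405/128.

-405/128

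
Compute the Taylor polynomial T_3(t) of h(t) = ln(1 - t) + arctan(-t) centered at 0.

Add the two expansions coefficient-wise.
h(0) = 0
h′(0) = -2
h′′(0) = -1
h′′′(0) = 0
Dividing each by k! gives the coefficients c_0, ..., c_3.

-t^2/2 - 2*t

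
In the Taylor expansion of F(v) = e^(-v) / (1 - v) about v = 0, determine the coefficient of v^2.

Expand each factor separately, then convolve coefficients.
F(0) = 1
F′(0) = 0
F′′(0) = 1

1/2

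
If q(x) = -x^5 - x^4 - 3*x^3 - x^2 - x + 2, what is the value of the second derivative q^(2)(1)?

Use the known series and substitute for the argument.
From the series, [(x - 1)^2] q = -26; multiply by 2! = 2 to get -52.

-52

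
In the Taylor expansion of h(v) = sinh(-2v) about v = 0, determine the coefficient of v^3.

h(0) = 0
h′(0) = -2
h′′(0) = 0
h′′′(0) = -8

-4/3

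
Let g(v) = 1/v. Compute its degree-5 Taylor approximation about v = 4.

g(4) = 1/4
g′(4) = -1/16
g′′(4) = 1/32
g′′′(4) = -3/128
g^(4)(4) = 3/128
g^(5)(4) = -15/512

-(v - 4)^5/4096 + (v - 4)^4/1024 - (v - 4)^3/256 + (v - 4)^2/64 - (v - 4)/16 + 1/4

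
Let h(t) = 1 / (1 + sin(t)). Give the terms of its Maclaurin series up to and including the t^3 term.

Expand as Σ (-1)^k u^k with u equal to the inner function's series.
h(0) = 1
h′(0) = -1
h′′(0) = 2
h′′′(0) = -5

-5*t^3/6 + t^2 - t + 1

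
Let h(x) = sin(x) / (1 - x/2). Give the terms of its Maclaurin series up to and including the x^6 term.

7*x^6/480 + 7*x^5/240 + x^4/24 + x^3/12 + x^2/2 + x

Write out both Maclaurin series and multiply, keeping only the needed powers.
h(0) = 0
h′(0) = 1
h′′(0) = 1
h′′′(0) = 1/2
h^(4)(0) = 1
h^(5)(0) = 7/2
h^(6)(0) = 21/2
Then c_k = h^(k)(0)/k! gives each Taylor coefficient.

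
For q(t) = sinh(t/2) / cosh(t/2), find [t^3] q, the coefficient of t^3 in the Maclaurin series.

Divide the numerator series by the denominator series (power-series long division).
q(0) = 0
q′(0) = 1/2
q′′(0) = 0
q′′′(0) = -1/4

-1/24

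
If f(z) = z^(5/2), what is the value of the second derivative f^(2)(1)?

15/4

Use the known series and substitute for the argument.
The coefficient of (z - 1)^2 in the expansion is 15/8, so f′′(1) = 2! * (15/8) = 15/4.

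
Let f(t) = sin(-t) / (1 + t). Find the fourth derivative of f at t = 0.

Multiply the two series term by term and collect like powers.
From the series, [t^4] f = 5/6; multiply by 4! = 24 to get 20.

20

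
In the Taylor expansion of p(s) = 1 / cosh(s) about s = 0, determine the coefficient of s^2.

Divide the numerator series by the denominator series (power-series long division).

-1/2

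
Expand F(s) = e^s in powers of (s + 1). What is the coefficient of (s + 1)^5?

e^(-1)/120

F(-1) = e^(-1)
F′(-1) = e^(-1)
F′′(-1) = e^(-1)
F′′′(-1) = e^(-1)
F^(4)(-1) = e^(-1)
F^(5)(-1) = e^(-1)
So c_5 = F^(5)(-1)/5! = e^(-1)/120.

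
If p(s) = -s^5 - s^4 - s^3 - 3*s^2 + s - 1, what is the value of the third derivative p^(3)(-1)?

Apply the Taylor formula c_k = f^(k)(a)/k!.
The coefficient of (s + 1)^3 in the expansion is -7, so p′′′(-1) = 3! * (-7) = -42.

-42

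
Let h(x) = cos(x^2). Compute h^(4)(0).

-12

Compute the successive derivatives at the expansion point and divide by k!.
The coefficient of x^4 in the expansion is -1/2, so h^(4)(0) = 4! * (-1/2) = -12.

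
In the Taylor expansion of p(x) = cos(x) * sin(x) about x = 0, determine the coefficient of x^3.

Multiply the two series term by term and collect like powers.
p(0) = 0
p′(0) = 1
p′′(0) = 0
p′′′(0) = -4
The Taylor polynomial is Σ p^(k)(0)/k! · x^k.

-2/3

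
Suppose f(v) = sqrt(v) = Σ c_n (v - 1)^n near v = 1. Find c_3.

Apply the Taylor formula c_k = f^(k)(a)/k!.
[(v - 1)^0] = 1;  [(v - 1)^1] = 1/2;  [(v - 1)^2] = -1/8;  [(v - 1)^3] = 1/16.

1/16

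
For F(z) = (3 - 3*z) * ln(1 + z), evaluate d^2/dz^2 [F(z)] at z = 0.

Shift and add copies of the series according to the polynomial's terms.
The coefficient of z^2 in the expansion is -9/2, so F′′(0) = 2! * (-9/2) = -9.

-9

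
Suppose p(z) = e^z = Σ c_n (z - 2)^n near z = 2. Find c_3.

p(2) = e^(2)
p′(2) = e^(2)
p′′(2) = e^(2)
p′′′(2) = e^(2)

e^(2)/6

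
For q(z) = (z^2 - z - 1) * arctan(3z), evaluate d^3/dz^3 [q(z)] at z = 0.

Multiply each power in the prefactor through the base expansion.
The coefficient of z^3 in the expansion is 12, so q′′′(0) = 3! * (12) = 72.

72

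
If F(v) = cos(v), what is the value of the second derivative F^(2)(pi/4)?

-sqrt(2)/2

The coefficient of (v - pi/4)^2 in the expansion is -sqrt(2)/4, so F′′(pi/4) = 2! * (-sqrt(2)/4) = -sqrt(2)/2.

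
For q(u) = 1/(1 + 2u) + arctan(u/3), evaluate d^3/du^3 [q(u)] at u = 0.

-175*14^(71/174)*3^(34/87)*5^(2/3)/48

Expand each term separately and add.
From the series, [u^3] q = -649/81; multiply by 3! = 6 to get -175*14^(71/174)*3^(34/87)*5^(2/3)/48.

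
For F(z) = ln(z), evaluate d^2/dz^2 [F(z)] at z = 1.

The coefficient of (z - 1)^2 in the expansion is -1/2, so F′′(1) = 2! * (-1/2) = -1.

-1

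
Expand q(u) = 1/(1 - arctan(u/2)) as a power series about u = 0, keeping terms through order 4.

Compose series: expand the inner function first, then feed it into the outer expansion.
[u^0] = 1;  [u^1] = 1/2;  [u^2] = 1/4;  [u^3] = 1/12;  [u^4] = 1/48.

u^4/48 + u^3/12 + u^2/4 + u/2 + 1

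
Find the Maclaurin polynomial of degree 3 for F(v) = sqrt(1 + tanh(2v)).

Substitute the inner expansion into the outer series and collect powers.
[v^0] = 1;  [v^1] = 1;  [v^2] = -1/2;  [v^3] = -5/6.

-5*v^3/6 - v^2/2 + v + 1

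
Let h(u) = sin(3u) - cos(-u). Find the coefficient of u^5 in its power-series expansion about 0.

81/40

Add the two expansions coefficient-wise.
h(0) = -1
h′(0) = 3
h′′(0) = 1
h′′′(0) = -27
h^(4)(0) = -1
h^(5)(0) = 243
So c_5 = h^(5)(0)/5! = 81/40.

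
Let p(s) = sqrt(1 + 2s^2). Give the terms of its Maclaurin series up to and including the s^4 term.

Apply the Taylor formula c_k = f^(k)(a)/k!.

-s^4/2 + s^2 + 1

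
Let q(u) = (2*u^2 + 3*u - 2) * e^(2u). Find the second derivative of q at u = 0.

8

Distribute the polynomial across the series and collect like powers.
The coefficient of u^2 in the expansion is 4, so q′′(0) = 2! * (4) = 8.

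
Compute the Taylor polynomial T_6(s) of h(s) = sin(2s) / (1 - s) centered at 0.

Multiply the numerator's expansion by the denominator's geometric series.

14*s^6/15 + 14*s^5/15 + 2*s^4/3 + 2*s^3/3 + 2*s^2 + 2*s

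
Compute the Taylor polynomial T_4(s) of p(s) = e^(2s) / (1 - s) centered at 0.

7*s^4 + 19*s^3/3 + 5*s^2 + 3*s + 1

Multiply the numerator's expansion by the denominator's geometric series.
p(0) = 1
p′(0) = 3
p′′(0) = 10
p′′′(0) = 38
p^(4)(0) = 168
The Taylor polynomial is Σ p^(k)(0)/k! · s^k.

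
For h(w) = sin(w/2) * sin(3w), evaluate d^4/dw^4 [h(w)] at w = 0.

Multiply the two series term by term and collect like powers.
The coefficient of w^4 in the expansion is -37/16, so h^(4)(0) = 4! * (-37/16) = -111/2.

-111/2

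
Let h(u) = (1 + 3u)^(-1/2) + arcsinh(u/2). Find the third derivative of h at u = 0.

Add the two expansions coefficient-wise.
The coefficient of u^3 in the expansion is -203/24, so h′′′(0) = 3! * (-203/24) = -203/4.

-203/4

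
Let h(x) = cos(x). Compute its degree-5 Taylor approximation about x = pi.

-(x - pi)^4/24 + (x - pi)^2/2 - 1

Compute the successive derivatives at the expansion point and divide by k!.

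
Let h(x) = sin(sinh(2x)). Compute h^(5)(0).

Plug the Maclaurin series of the inner function into that of the outer and collect terms.
The coefficient of x^5 in the expansion is -32/15, so h^(5)(0) = 5! * (-32/15) = -256.

-256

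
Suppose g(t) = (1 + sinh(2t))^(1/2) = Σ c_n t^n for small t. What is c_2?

-1/2

Plug the Maclaurin series of the inner function into that of the outer and collect terms.
g(0) = 1
g′(0) = 1
g′′(0) = -1
Dividing each by k! gives the coefficients c_0, ..., c_2.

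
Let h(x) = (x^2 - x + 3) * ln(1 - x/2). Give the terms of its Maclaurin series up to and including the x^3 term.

Shift and add copies of the series according to the polynomial's terms.

-x^3/2 + x^2/8 - 3*x/2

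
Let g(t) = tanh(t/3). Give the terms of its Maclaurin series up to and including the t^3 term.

-t^3/81 + t/3

g(0) = 0
g′(0) = 1/3
g′′(0) = 0
g′′′(0) = -2/27
Then c_k = g^(k)(0)/k! gives each Taylor coefficient.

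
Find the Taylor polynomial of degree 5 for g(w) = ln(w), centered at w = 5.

(w - 5)^5/15625 - (w - 5)^4/2500 + (w - 5)^3/375 - (w - 5)^2/50 + (w - 5)/5 + ln(5)

Use the known series and substitute for the argument.
g(5) = ln(5)
g′(5) = 1/5
g′′(5) = -1/25
g′′′(5) = 2/125
g^(4)(5) = -6/625
g^(5)(5) = 24/3125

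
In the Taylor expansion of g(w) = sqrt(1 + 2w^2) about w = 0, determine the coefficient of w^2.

1

[w^0] = 1;  [w^1] = 0;  [w^2] = 1.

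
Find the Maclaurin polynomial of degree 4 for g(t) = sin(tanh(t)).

-t^3/2 + t

Plug the Maclaurin series of the inner function into that of the outer and collect terms.
[t^0] = 0;  [t^1] = 1;  [t^2] = 0;  [t^3] = -1/2;  [t^4] = 0.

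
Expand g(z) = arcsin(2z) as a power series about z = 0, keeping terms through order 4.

4*z^3/3 + 2*z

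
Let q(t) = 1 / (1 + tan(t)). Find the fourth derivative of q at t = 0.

40

Expand as Σ (-1)^k u^k with u equal to the inner function's series.
From the series, [t^4] q = 5/3; multiply by 4! = 24 to get 40.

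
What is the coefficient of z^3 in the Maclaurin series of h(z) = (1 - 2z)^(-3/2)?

35/2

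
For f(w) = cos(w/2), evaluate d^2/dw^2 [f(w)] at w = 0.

-1/4

The coefficient of w^2 in the expansion is -1/8, so f′′(0) = 2! * (-1/8) = -1/4.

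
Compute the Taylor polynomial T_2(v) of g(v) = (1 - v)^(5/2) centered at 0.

[v^0] = 1;  [v^1] = -5/2;  [v^2] = 15/8.

15*v^2/8 - 5*v/2 + 1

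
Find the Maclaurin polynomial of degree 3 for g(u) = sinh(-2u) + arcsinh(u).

Combine the two series term by term.

-3*u^3/2 - u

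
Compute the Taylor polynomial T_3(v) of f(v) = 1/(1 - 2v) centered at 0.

Apply the Taylor formula c_k = f^(k)(a)/k!.
[v^0] = 1;  [v^1] = 2;  [v^2] = 4;  [v^3] = 8.

8*v^3 + 4*v^2 + 2*v + 1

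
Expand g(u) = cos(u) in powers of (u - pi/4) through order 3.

sqrt(2)*(u - pi/4)^3/12 - sqrt(2)*(u - pi/4)^2/4 - sqrt(2)*(u - pi/4)/2 + sqrt(2)/2

Differentiate repeatedly and evaluate at the center.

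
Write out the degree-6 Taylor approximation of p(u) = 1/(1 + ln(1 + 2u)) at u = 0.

26312*u^6/45 - 15*2^(13/14)*3^(45/56)*5^(38/63)*7^(1/126)*u^5 + 176*u^4/3 - 56*u^3/3 + 6*u^2 - 2*u + 1

Plug the Maclaurin series of the inner function into that of the outer and collect terms.
[u^0] = 1;  [u^1] = -2;  [u^2] = 6;  [u^3] = -56/3;  [u^4] = 176/3;  [u^5] = -15*2^(13/14)*3^(45/56)*5^(38/63)*7^(1/126);  [u^6] = 26312/45.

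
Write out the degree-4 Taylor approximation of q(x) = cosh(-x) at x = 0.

x^4/24 + x^2/2 + 1

[x^0] = 1;  [x^1] = 0;  [x^2] = 1/2;  [x^3] = 0;  [x^4] = 1/24.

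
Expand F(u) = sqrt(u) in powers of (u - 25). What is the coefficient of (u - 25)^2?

-1/1000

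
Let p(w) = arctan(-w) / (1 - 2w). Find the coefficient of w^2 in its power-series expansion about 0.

Expand each factor separately, then convolve coefficients.
p(0) = 0
p′(0) = -1
p′′(0) = -4

-2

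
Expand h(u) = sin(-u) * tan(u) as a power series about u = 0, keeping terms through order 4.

Take the Cauchy product of the two expansions.

-u^4/6 - u^2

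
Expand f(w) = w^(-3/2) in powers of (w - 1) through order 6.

[(w - 1)^0] = 1;  [(w - 1)^1] = -3/2;  [(w - 1)^2] = 15/8;  [(w - 1)^3] = -35/16;  [(w - 1)^4] = 315/128;  [(w - 1)^5] = -693/256;  [(w - 1)^6] = 3003/1024.

3003*(w - 1)^6/1024 - 693*(w - 1)^5/256 + 315*(w - 1)^4/128 - 35*(w - 1)^3/16 + 15*(w - 1)^2/8 - 3*(w - 1)/2 + 1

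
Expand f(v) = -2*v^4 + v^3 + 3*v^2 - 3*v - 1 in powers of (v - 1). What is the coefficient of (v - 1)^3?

-7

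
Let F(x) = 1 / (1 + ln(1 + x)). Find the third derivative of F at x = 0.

-14

Write 1/(1+u) = 1 - u + u^2 - u^3 + ... and substitute the series for u.
The coefficient of x^3 in the expansion is -7/3, so F′′′(0) = 3! * (-7/3) = -14.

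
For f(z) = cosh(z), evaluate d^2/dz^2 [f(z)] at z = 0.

1

Use the known series and substitute for the argument.
From the series, [z^2] f = 1/2; multiply by 2! = 2 to get 1.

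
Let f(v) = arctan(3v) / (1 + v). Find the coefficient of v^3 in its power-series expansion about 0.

Expand each factor separately, then convolve coefficients.
[v^0] = 0;  [v^1] = 3;  [v^2] = -3;  [v^3] = -6.

-6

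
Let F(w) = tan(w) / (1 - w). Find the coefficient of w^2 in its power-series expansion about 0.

1

Expand each factor separately, then convolve coefficients.
F(0) = 0
F′(0) = 1
F′′(0) = 2
So c_2 = F′′(0)/2! = 1.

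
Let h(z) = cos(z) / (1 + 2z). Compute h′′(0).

Expand each factor separately, then convolve coefficients.
The coefficient of z^2 in the expansion is 7/2, so h′′(0) = 2! * (7/2) = 7.

7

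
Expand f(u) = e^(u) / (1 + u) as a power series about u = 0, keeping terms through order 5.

Multiply the two series term by term and collect like powers.
[u^0] = 1;  [u^1] = 0;  [u^2] = 1/2;  [u^3] = -1/3;  [u^4] = 3/8;  [u^5] = -11/30.

-11*u^5/30 + 3*u^4/8 - u^3/3 + u^2/2 + 1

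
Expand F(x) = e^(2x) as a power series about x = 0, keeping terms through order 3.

Use the known series and substitute for the argument.
F(0) = 1
F′(0) = 2
F′′(0) = 4
F′′′(0) = 8

4*x^3/3 + 2*x^2 + 2*x + 1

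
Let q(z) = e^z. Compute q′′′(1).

From the series, [(z - 1)^3] q = e/6; multiply by 3! = 6 to get e.

e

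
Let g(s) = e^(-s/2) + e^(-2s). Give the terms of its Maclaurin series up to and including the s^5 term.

-205*s^5/768 + 257*s^4/384 - 65*s^3/48 + 17*s^2/8 - 5*s/2 + 2

Expand each term separately and add.
g(0) = 2
g′(0) = -5/2
g′′(0) = 17/4
g′′′(0) = -65/8
g^(4)(0) = 257/16
g^(5)(0) = -1025/32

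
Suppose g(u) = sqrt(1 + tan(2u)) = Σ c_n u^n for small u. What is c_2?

-1/2

Substitute the inner expansion into the outer series and collect powers.
g(0) = 1
g′(0) = 1
g′′(0) = -1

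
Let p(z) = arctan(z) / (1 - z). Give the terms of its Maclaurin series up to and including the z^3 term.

Take the Cauchy product of the two expansions.
[z^0] = 0;  [z^1] = 1;  [z^2] = 1;  [z^3] = 2/3.

2*z^3/3 + z^2 + z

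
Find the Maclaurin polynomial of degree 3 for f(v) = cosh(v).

v^2/2 + 1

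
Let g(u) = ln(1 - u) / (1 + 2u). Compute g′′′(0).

-20

Write out both Maclaurin series and multiply, keeping only the needed powers.
From the series, [u^3] g = -10/3; multiply by 3! = 6 to get -20.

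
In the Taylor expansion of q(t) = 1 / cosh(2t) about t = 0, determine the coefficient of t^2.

Divide the numerator series by the denominator series (power-series long division).
[t^0] = 1;  [t^1] = 0;  [t^2] = -2.

-2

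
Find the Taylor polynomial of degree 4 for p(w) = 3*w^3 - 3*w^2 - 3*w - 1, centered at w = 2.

p(2) = 5
p′(2) = 21
p′′(2) = 30
p′′′(2) = 18
p^(4)(2) = 0

3*(w - 2)^3 + 15*(w - 2)^2 + 21*(w - 2) + 5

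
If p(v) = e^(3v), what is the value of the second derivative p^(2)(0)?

Differentiate repeatedly and evaluate at the center.
The coefficient of v^2 in the expansion is 9/2, so p′′(0) = 2! * (9/2) = 9.

9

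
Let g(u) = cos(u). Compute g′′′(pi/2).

The coefficient of (u - pi/2)^3 in the expansion is 1/6, so g′′′(pi/2) = 3! * (1/6) = 1.

1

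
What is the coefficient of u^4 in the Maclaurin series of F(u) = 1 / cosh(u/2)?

5/384

Invert the denominator's series and multiply.
[u^0] = 1;  [u^1] = 0;  [u^2] = -1/8;  [u^3] = 0;  [u^4] = 5/384.
So c_4 = F^(4)(0)/4! = 5/384.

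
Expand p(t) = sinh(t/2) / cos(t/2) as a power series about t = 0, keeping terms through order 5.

3*t^5/320 + t^3/12 + t/2

Invert the denominator's series and multiply.
[t^0] = 0;  [t^1] = 1/2;  [t^2] = 0;  [t^3] = 1/12;  [t^4] = 0;  [t^5] = 3/320.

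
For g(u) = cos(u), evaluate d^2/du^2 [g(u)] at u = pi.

1

The coefficient of (u - pi)^2 in the expansion is 1/2, so g′′(pi) = 2! * (1/2) = 1.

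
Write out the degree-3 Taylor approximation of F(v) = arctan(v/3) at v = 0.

-v^3/81 + v/3

F(0) = 0
F′(0) = 1/3
F′′(0) = 0
F′′′(0) = -2/27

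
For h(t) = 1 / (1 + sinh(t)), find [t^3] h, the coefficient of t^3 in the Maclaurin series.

Expand as Σ (-1)^k u^k with u equal to the inner function's series.
h(0) = 1
h′(0) = -1
h′′(0) = 2
h′′′(0) = -7
The Taylor polynomial is Σ h^(k)(0)/k! · t^k.

-7/6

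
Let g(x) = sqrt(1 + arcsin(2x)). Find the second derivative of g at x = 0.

-1

Let u equal the inner series; expand the outer function in u and truncate.
The coefficient of x^2 in the expansion is -1/2, so g′′(0) = 2! * (-1/2) = -1.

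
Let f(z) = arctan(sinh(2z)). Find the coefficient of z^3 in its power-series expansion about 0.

Let u equal the inner series; expand the outer function in u and truncate.
f(0) = 0
f′(0) = 2
f′′(0) = 0
f′′′(0) = -8
So c_3 = f′′′(0)/3! = -4/3.

-4/3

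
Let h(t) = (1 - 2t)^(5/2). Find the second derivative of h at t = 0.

15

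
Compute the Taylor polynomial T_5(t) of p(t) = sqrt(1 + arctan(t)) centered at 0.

83*t^5/1280 + 17*t^4/384 - 5*t^3/48 - t^2/8 + t/2 + 1

Substitute the inner expansion into the outer series and collect powers.
p(0) = 1
p′(0) = 1/2
p′′(0) = -1/4
p′′′(0) = -5/8
p^(4)(0) = 17/16
p^(5)(0) = 249/32
Then c_k = p^(k)(0)/k! gives each Taylor coefficient.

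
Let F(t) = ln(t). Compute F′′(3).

Use the known series and substitute for the argument.
From the series, [(t - 3)^2] F = -1/18; multiply by 2! = 2 to get -1/9.

-1/9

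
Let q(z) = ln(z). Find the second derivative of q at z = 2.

-1/4

The coefficient of (z - 2)^2 in the expansion is -1/8, so q′′(2) = 2! * (-1/8) = -1/4.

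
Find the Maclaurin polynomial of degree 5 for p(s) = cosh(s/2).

s^4/384 + s^2/8 + 1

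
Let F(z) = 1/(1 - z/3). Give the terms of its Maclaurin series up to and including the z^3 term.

z^3/27 + z^2/9 + z/3 + 1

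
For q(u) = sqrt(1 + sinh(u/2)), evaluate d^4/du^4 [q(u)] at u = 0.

-31/256

Let u equal the inner series; expand the outer function in u and truncate.
The coefficient of u^4 in the expansion is -31/6144, so q^(4)(0) = 4! * (-31/6144) = -31/256.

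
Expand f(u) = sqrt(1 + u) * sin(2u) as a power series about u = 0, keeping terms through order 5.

341*u^5/960 - 13*u^4/24 - 19*u^3/12 + u^2 + 2*u

Write out both Maclaurin series and multiply, keeping only the needed powers.
[u^0] = 0;  [u^1] = 2;  [u^2] = 1;  [u^3] = -19/12;  [u^4] = -13/24;  [u^5] = 341/960.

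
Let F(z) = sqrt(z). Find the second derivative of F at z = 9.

-1/108

Compute the successive derivatives at the expansion point and divide by k!.
The coefficient of (z - 9)^2 in the expansion is -1/216, so F′′(9) = 2! * (-1/216) = -1/108.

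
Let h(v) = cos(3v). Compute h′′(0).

-9

The coefficient of v^2 in the expansion is -9/2, so h′′(0) = 2! * (-9/2) = -9.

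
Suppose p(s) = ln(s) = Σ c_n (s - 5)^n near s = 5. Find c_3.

1/375

p(5) = ln(5)
p′(5) = 1/5
p′′(5) = -1/25
p′′′(5) = 2/125
The Taylor polynomial is Σ p^(k)(5)/k! · (s - 5)^k.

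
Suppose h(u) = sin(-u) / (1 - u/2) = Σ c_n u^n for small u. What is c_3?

Multiply the two series term by term and collect like powers.
h(0) = 0
h′(0) = -1
h′′(0) = -1
h′′′(0) = -1/2
The Taylor polynomial is Σ h^(k)(0)/k! · u^k.

-1/12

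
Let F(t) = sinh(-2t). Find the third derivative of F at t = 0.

The coefficient of t^3 in the expansion is -4/3, so F′′′(0) = 3! * (-4/3) = -8.

-8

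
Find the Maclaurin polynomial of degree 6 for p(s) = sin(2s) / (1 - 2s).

Write out both Maclaurin series and multiply, keeping only the needed powers.
[s^0] = 0;  [s^1] = 2;  [s^2] = 4;  [s^3] = 20/3;  [s^4] = 40/3;  [s^5] = 404/15;  [s^6] = 808/15.

808*s^6/15 + 404*s^5/15 + 40*s^4/3 + 20*s^3/3 + 4*s^2 + 2*s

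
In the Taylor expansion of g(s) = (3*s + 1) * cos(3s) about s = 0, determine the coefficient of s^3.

Shift and add copies of the series according to the polynomial's terms.
[s^0] = 1;  [s^1] = 3;  [s^2] = -9/2;  [s^3] = -27/2.

-27/2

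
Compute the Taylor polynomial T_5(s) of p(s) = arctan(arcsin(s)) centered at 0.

Compose series: expand the inner function first, then feed it into the outer expansion.
p(0) = 0
p′(0) = 1
p′′(0) = 0
p′′′(0) = -1
p^(4)(0) = 0
p^(5)(0) = 13
Dividing each by k! gives the coefficients c_0, ..., c_5.

13*s^5/120 - s^3/6 + s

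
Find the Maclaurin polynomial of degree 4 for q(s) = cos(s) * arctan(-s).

5*s^3/6 - s

Expand each factor separately, then convolve coefficients.
q(0) = 0
q′(0) = -1
q′′(0) = 0
q′′′(0) = 5
q^(4)(0) = 0
Then c_k = q^(k)(0)/k! gives each Taylor coefficient.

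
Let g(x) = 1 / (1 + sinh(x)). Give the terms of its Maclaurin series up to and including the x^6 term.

Write 1/(1+u) = 1 - u + u^2 - u^3 + ... and substitute the series for u.

77*x^6/45 - 181*x^5/120 + 4*x^4/3 - 7*x^3/6 + x^2 - x + 1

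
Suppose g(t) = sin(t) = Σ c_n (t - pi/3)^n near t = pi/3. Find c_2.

g(pi/3) = sqrt(3)/2
g′(pi/3) = 1/2
g′′(pi/3) = -sqrt(3)/2

-sqrt(3)/4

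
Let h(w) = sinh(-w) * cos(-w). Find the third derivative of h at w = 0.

Write out both Maclaurin series and multiply, keeping only the needed powers.
The coefficient of w^3 in the expansion is 1/3, so h′′′(0) = 3! * (1/3) = 2.

2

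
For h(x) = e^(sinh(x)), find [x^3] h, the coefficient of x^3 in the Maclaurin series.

Substitute the inner expansion into the outer series and collect powers.

1/3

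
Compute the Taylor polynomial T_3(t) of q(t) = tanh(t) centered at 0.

-t^3/3 + t

q(0) = 0
q′(0) = 1
q′′(0) = 0
q′′′(0) = -2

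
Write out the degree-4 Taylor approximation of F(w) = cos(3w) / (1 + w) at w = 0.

Take the Cauchy product of the two expansions.
F(0) = 1
F′(0) = -1
F′′(0) = -7
F′′′(0) = 21
F^(4)(0) = -3
Dividing each by k! gives the coefficients c_0, ..., c_4.

-w^4/8 + 7*w^3/2 - 7*w^2/2 - w + 1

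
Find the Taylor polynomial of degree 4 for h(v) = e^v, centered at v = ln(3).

h(ln(3)) = 3
h′(ln(3)) = 3
h′′(ln(3)) = 3
h′′′(ln(3)) = 3
h^(4)(ln(3)) = 3
Then c_k = h^(k)(ln(3))/k! gives each Taylor coefficient.

(v - ln(3))^4/8 + (v - ln(3))^3/2 + 3*(v - ln(3))^2/2 + 3*(v - ln(3)) + 3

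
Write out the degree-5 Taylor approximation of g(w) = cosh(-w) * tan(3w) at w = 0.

Take the Cauchy product of the two expansions.

1481*w^5/40 + 21*w^3/2 + 3*w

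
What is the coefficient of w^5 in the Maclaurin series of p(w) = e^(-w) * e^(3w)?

Multiply the two series term by term and collect like powers.
[w^0] = 1;  [w^1] = 2;  [w^2] = 2;  [w^3] = 4/3;  [w^4] = 2/3;  [w^5] = 4/15.
So c_5 = p^(5)(0)/5! = 4/15.

4/15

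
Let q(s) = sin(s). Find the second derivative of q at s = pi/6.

The coefficient of (s - pi/6)^2 in the expansion is -1/4, so q′′(pi/6) = 2! * (-1/4) = -1/2.

-1/2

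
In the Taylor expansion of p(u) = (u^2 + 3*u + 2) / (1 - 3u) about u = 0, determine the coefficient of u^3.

Shift and add copies of the series according to the polynomial's terms.

84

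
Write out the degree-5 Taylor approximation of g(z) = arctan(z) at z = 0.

z^5/5 - z^3/3 + z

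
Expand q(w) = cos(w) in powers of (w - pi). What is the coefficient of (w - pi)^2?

[(w - pi)^0] = -1;  [(w - pi)^1] = 0;  [(w - pi)^2] = 1/2.

1/2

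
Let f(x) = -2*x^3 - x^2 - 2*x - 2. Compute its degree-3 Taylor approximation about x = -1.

-2*(x + 1)^3 + 5*(x + 1)^2 - 6*(x + 1) + 1

[(x + 1)^0] = 1;  [(x + 1)^1] = -6;  [(x + 1)^2] = 5;  [(x + 1)^3] = -2.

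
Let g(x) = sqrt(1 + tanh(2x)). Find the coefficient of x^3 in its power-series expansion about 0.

-5/6

Compose series: expand the inner function first, then feed it into the outer expansion.
So c_3 = g′′′(0)/3! = -5/6.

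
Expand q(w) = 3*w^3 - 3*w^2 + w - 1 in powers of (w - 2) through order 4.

Apply the Taylor formula c_k = f^(k)(a)/k!.
q(2) = 13
q′(2) = 25
q′′(2) = 30
q′′′(2) = 18
q^(4)(2) = 0
Then c_k = q^(k)(2)/k! gives each Taylor coefficient.

3*(w - 2)^3 + 15*(w - 2)^2 + 25*(w - 2) + 13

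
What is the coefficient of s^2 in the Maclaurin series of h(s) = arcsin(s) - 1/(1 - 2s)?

Expand each term separately and add.
[s^0] = -1;  [s^1] = -1;  [s^2] = -4.

-4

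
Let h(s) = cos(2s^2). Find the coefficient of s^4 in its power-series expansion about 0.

Differentiate repeatedly and evaluate at the center.
[s^0] = 1;  [s^1] = 0;  [s^2] = 0;  [s^3] = 0;  [s^4] = -2.
So c_4 = h^(4)(0)/4! = -2.

-2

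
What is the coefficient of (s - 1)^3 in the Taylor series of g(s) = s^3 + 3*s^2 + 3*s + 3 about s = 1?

1

Differentiate repeatedly and evaluate at the center.
So c_3 = g′′′(1)/3! = 1.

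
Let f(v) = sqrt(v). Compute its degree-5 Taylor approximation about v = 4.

Differentiate repeatedly and evaluate at the center.

7*(v - 4)^5/131072 - 5*(v - 4)^4/16384 + (v - 4)^3/512 - (v - 4)^2/64 + (v - 4)/4 + 2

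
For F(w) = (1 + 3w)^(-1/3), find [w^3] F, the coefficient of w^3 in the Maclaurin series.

-14/3

F(0) = 1
F′(0) = -1
F′′(0) = 4
F′′′(0) = -28
So c_3 = F′′′(0)/3! = -14/3.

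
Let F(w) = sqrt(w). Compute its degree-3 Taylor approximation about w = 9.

(w - 9)^3/3888 - (w - 9)^2/216 + (w - 9)/6 + 3

Compute the successive derivatives at the expansion point and divide by k!.
[(w - 9)^0] = 3;  [(w - 9)^1] = 1/6;  [(w - 9)^2] = -1/216;  [(w - 9)^3] = 1/3888.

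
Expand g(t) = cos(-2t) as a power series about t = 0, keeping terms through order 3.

g(0) = 1
g′(0) = 0
g′′(0) = -4
g′′′(0) = 0

1 - 2*t^2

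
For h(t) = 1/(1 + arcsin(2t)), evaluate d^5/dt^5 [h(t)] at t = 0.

-6048

Substitute the inner expansion into the outer series and collect powers.
From the series, [t^5] h = -252/5; multiply by 5! = 120 to get -6048.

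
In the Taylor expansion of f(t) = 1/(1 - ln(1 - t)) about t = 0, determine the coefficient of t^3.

-1/3

Let u equal the inner series; expand the outer function in u and truncate.
f(0) = 1
f′(0) = -1
f′′(0) = 1
f′′′(0) = -2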